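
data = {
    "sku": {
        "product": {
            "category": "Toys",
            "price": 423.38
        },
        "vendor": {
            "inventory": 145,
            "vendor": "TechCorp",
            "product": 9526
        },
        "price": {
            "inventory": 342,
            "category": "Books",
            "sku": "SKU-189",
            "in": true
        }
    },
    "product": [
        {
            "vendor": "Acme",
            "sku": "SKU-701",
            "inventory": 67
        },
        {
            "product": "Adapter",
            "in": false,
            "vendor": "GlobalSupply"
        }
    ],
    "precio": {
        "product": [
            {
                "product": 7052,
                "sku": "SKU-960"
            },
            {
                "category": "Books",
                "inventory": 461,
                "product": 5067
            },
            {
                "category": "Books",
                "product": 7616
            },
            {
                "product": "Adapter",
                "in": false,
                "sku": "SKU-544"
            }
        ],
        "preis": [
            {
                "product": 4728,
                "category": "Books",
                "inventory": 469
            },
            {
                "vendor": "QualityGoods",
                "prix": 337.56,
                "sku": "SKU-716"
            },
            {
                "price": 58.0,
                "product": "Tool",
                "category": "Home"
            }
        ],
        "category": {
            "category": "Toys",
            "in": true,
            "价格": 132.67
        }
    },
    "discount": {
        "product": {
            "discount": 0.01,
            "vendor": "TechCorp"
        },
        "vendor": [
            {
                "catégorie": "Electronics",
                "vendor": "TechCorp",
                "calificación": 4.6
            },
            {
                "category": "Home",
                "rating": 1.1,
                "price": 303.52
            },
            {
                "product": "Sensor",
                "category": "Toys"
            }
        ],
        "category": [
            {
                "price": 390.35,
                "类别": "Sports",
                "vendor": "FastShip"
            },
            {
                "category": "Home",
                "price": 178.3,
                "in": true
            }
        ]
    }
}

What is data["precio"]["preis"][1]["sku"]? "SKU-716"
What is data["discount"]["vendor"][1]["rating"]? 1.1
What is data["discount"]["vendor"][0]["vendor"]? "TechCorp"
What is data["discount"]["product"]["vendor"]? "TechCorp"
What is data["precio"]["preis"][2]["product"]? "Tool"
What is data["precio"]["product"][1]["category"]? "Books"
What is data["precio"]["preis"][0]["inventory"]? 469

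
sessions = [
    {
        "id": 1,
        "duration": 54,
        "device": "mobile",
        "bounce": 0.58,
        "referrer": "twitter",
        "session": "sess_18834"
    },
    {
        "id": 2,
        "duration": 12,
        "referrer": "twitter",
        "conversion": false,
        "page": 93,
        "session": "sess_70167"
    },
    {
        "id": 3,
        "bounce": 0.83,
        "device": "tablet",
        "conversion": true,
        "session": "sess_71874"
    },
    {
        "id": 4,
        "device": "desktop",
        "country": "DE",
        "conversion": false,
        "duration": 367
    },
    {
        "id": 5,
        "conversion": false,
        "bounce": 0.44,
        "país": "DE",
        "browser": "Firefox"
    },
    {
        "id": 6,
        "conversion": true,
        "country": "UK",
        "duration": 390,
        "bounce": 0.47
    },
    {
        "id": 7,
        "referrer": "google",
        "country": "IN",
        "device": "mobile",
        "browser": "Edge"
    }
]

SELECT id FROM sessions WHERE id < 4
[1, 2, 3]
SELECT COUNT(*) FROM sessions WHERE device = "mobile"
2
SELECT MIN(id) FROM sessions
1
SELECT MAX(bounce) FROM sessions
0.83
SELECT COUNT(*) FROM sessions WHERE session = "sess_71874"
1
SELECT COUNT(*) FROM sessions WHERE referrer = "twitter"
2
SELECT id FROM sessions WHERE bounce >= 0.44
[1, 3, 5, 6]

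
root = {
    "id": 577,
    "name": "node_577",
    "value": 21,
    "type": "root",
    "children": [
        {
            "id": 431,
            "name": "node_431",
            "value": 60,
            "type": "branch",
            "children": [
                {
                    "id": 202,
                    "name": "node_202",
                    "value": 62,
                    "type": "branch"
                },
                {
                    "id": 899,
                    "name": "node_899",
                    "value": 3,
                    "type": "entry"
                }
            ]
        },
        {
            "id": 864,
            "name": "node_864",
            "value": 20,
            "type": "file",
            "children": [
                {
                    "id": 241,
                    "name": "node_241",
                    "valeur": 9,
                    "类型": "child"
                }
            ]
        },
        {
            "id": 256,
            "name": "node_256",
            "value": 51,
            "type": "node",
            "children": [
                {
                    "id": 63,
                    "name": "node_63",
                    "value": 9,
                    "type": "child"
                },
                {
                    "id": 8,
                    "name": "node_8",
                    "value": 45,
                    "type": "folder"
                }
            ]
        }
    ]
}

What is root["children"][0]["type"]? "branch"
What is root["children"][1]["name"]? "node_864"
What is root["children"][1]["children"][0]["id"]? 241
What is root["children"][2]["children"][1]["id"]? 8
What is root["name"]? "node_577"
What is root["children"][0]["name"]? "node_431"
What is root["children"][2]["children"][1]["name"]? "node_8"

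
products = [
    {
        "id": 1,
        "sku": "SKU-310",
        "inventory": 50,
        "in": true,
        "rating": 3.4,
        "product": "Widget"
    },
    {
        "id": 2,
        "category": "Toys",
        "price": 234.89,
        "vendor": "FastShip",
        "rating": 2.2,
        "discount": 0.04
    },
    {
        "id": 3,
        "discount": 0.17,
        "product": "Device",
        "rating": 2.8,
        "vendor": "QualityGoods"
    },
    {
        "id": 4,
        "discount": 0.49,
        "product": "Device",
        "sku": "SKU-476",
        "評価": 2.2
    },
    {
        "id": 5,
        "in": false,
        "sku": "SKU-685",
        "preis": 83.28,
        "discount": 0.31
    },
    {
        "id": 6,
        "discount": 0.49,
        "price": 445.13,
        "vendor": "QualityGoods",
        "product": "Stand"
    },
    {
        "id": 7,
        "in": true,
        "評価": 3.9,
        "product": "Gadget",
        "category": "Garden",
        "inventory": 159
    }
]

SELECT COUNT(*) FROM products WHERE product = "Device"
2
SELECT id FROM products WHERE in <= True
[1, 5, 7]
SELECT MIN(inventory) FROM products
50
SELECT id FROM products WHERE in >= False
[1, 5, 7]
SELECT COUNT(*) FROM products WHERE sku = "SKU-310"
1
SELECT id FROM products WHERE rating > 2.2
[1, 3]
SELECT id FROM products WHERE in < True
[5]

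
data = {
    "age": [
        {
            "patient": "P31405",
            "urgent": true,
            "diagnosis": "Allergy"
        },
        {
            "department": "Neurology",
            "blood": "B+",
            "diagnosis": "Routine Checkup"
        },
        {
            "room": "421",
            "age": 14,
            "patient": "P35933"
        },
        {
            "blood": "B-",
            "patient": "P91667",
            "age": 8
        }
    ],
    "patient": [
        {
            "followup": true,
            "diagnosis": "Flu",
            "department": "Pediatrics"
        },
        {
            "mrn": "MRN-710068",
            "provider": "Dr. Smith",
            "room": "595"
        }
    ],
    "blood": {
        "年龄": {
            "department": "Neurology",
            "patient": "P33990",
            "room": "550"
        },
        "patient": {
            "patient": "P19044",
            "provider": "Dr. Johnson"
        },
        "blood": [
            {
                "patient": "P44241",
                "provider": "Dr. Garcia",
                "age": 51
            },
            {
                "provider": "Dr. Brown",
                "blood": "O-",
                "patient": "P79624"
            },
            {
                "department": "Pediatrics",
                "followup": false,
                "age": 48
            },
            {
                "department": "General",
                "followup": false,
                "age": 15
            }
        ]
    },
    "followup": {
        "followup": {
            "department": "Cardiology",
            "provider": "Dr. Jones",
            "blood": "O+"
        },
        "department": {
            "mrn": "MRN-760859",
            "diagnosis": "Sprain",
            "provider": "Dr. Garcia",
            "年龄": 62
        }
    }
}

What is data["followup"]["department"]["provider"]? "Dr. Garcia"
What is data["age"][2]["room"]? "421"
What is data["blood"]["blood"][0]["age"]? 51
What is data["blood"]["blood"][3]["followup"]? False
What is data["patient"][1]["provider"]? "Dr. Smith"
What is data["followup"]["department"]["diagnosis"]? "Sprain"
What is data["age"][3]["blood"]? "B-"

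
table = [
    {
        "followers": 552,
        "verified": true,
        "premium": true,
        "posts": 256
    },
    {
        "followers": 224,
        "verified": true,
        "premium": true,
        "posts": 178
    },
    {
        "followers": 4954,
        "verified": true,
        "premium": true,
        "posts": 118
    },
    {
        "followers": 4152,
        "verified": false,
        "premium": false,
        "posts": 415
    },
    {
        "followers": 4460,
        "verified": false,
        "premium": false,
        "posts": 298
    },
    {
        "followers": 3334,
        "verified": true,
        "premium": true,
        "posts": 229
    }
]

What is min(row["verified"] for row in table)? False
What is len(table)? 6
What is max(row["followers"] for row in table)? 4954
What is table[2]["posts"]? 118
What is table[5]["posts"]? 229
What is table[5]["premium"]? True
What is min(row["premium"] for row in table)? False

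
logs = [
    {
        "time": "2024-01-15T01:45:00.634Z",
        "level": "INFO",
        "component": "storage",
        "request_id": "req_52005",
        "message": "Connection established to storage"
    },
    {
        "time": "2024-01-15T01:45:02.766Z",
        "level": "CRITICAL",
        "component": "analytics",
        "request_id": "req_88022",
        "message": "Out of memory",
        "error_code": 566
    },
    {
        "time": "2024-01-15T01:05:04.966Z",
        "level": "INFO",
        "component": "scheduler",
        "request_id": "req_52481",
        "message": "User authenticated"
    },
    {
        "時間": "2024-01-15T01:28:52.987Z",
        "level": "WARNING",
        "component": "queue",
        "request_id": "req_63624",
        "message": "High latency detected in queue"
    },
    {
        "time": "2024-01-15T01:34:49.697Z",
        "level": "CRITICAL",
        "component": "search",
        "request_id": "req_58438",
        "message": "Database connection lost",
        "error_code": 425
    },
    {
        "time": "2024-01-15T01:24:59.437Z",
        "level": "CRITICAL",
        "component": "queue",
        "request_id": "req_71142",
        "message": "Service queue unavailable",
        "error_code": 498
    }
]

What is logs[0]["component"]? "storage"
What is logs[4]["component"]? "search"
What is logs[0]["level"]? "INFO"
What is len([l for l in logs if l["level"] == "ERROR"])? 0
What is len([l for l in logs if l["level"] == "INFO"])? 2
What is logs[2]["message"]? "User authenticated"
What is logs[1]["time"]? "2024-01-15T01:45:02.766Z"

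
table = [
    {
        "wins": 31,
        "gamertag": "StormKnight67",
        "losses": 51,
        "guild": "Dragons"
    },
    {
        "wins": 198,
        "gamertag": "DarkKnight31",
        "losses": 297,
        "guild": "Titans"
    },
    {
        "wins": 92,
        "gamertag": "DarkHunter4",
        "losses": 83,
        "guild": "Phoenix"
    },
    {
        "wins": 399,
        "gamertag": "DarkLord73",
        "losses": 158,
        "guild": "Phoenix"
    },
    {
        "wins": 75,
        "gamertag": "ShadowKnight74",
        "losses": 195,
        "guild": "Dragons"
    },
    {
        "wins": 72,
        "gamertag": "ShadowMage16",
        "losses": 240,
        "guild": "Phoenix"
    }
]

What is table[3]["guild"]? "Phoenix"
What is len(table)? 6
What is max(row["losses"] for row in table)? 297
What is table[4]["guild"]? "Dragons"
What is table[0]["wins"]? 31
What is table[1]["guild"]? "Titans"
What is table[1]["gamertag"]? "DarkKnight31"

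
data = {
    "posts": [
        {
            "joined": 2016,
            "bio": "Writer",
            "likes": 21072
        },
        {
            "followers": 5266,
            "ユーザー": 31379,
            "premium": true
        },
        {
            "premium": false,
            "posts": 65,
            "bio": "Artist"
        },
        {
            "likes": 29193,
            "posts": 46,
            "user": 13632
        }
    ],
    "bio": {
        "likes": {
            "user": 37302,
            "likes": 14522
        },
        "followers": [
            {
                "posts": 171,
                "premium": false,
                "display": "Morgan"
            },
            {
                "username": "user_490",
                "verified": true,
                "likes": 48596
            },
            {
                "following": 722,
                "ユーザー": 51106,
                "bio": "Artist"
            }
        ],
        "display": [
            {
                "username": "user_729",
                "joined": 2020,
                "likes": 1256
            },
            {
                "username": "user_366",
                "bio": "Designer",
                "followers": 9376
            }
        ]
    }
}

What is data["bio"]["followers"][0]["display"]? "Morgan"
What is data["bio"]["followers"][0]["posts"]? 171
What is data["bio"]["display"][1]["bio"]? "Designer"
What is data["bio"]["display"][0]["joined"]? 2020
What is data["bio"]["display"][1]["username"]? "user_366"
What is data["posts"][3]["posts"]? 46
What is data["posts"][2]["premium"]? False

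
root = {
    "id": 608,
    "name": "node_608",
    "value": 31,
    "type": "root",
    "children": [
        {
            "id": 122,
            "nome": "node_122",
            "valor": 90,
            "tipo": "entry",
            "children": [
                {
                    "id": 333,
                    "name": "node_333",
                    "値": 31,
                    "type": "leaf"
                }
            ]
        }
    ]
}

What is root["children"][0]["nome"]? "node_122"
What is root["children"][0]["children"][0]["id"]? 333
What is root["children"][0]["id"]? 122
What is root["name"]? "node_608"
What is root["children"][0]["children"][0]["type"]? "leaf"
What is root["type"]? "root"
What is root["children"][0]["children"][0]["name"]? "node_333"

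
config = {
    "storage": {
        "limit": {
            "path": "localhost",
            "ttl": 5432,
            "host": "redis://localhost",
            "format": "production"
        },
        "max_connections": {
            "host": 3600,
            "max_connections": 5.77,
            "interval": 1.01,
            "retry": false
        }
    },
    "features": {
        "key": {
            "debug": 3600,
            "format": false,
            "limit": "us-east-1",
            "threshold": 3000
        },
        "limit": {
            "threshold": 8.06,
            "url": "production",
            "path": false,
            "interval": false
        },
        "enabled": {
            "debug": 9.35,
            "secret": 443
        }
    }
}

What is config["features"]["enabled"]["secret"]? 443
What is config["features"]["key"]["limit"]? "us-east-1"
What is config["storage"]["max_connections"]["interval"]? 1.01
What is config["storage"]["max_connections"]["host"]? 3600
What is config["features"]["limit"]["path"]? False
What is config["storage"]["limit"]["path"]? "localhost"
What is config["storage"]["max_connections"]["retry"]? False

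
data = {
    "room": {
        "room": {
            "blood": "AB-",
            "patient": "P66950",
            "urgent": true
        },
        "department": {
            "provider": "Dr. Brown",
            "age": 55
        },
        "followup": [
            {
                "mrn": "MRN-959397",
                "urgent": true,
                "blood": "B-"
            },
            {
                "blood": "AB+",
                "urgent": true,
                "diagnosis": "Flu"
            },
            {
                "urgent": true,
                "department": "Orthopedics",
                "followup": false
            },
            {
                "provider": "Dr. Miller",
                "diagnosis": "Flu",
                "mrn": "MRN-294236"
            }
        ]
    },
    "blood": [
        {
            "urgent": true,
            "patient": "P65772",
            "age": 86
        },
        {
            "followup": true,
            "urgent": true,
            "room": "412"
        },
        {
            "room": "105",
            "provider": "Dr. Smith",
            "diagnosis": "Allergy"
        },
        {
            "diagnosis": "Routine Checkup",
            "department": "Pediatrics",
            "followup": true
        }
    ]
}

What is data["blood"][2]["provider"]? "Dr. Smith"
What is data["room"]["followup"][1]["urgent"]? True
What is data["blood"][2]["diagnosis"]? "Allergy"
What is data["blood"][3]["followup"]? True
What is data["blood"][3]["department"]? "Pediatrics"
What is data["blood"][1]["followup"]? True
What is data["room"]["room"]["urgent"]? True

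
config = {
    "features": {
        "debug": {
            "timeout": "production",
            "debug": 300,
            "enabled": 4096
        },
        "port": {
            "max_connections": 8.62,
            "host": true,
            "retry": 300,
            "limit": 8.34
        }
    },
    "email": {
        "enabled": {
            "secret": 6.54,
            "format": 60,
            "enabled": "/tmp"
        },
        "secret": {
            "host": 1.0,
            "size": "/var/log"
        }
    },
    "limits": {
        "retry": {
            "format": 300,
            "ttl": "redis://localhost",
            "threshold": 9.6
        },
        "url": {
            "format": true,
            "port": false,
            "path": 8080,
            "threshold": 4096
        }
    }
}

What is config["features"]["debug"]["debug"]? 300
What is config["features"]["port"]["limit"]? 8.34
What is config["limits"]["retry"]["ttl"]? "redis://localhost"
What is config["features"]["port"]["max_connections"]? 8.62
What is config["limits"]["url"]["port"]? False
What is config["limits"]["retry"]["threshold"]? 9.6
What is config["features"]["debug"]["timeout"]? "production"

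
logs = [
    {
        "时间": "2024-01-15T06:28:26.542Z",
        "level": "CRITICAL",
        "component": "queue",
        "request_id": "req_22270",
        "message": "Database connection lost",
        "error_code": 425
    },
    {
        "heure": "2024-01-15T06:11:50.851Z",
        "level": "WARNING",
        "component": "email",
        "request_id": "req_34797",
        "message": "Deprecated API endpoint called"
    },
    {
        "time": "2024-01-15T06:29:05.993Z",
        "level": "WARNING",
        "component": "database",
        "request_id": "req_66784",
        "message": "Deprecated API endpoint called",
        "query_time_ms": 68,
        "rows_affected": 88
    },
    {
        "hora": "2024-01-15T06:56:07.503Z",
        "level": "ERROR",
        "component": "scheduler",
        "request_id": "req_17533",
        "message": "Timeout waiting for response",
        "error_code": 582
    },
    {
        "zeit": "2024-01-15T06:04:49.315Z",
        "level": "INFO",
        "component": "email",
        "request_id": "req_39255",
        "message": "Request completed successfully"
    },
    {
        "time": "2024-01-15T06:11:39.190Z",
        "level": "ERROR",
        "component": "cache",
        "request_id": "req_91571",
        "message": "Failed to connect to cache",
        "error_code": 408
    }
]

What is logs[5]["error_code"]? 408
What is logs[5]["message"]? "Failed to connect to cache"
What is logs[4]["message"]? "Request completed successfully"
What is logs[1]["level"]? "WARNING"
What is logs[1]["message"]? "Deprecated API endpoint called"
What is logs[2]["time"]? "2024-01-15T06:29:05.993Z"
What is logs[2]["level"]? "WARNING"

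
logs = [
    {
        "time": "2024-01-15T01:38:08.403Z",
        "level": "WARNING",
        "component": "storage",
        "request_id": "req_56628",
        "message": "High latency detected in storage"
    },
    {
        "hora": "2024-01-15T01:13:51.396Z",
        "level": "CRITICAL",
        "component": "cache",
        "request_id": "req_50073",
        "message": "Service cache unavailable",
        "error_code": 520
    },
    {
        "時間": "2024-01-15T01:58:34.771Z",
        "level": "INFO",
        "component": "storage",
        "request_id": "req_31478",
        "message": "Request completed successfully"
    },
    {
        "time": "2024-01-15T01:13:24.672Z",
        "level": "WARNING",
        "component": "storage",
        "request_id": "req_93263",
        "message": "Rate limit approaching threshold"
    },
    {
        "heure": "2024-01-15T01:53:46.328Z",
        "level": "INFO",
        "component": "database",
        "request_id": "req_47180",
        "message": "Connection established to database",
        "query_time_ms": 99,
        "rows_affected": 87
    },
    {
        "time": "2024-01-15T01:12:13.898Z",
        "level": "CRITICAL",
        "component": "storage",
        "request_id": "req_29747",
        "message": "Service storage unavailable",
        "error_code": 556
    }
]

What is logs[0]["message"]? "High latency detected in storage"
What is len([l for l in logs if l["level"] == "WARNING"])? 2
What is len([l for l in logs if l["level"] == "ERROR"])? 0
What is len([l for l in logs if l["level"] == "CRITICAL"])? 2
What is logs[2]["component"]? "storage"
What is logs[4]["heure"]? "2024-01-15T01:53:46.328Z"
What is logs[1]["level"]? "CRITICAL"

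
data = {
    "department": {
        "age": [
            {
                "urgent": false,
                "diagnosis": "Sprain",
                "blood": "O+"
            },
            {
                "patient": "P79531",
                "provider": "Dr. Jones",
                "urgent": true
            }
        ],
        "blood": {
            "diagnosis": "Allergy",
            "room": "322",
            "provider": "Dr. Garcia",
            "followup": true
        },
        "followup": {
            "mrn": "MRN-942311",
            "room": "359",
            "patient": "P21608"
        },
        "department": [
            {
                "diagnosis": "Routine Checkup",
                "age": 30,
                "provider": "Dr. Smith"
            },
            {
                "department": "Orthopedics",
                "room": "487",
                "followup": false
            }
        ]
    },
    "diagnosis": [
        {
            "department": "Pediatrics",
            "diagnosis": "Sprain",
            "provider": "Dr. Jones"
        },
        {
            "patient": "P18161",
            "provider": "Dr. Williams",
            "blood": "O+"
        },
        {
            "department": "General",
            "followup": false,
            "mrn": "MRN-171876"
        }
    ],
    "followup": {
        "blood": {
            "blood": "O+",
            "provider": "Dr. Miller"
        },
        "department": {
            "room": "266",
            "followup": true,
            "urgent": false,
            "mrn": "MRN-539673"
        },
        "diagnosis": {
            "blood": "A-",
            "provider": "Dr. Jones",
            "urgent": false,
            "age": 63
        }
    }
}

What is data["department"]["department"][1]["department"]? "Orthopedics"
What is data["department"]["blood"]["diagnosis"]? "Allergy"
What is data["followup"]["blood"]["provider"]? "Dr. Miller"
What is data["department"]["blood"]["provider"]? "Dr. Garcia"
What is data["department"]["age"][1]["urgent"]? True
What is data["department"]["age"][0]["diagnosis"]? "Sprain"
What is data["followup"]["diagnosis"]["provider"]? "Dr. Jones"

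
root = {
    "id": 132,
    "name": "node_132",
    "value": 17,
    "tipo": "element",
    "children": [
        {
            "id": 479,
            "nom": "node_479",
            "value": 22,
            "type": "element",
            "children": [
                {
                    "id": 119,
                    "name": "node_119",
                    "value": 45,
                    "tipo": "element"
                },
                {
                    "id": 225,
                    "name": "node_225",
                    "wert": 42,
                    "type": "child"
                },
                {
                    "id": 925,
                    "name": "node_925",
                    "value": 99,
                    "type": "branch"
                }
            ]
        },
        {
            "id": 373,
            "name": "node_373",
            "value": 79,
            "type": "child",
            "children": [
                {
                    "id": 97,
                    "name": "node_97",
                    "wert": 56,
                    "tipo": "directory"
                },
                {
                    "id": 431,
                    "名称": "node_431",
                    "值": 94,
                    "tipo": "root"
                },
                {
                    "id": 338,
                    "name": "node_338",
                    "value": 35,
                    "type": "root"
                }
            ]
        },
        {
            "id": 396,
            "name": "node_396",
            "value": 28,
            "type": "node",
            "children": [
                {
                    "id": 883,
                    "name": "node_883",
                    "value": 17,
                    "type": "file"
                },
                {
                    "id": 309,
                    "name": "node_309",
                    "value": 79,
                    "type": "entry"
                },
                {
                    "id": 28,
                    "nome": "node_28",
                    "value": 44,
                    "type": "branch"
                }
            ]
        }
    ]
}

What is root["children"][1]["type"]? "child"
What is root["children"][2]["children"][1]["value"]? 79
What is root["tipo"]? "element"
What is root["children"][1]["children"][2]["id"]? 338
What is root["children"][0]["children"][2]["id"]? 925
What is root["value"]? 17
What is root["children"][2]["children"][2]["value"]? 44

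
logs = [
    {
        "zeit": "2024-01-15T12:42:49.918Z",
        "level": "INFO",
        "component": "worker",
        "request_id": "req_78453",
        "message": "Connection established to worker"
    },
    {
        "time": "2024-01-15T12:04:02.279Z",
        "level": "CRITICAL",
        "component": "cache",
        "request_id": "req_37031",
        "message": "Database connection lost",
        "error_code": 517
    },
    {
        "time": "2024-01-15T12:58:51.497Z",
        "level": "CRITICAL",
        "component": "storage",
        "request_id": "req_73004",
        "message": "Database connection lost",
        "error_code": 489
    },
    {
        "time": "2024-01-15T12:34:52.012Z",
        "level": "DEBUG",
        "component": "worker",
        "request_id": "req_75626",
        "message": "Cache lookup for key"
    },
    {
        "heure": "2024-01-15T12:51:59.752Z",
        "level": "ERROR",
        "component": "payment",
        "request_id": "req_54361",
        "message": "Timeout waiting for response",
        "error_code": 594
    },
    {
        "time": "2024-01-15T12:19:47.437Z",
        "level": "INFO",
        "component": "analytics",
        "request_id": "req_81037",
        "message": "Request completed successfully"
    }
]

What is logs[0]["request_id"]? "req_78453"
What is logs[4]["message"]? "Timeout waiting for response"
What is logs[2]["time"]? "2024-01-15T12:58:51.497Z"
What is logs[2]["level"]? "CRITICAL"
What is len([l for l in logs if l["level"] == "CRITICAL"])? 2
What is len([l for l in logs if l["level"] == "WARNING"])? 0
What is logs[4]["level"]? "ERROR"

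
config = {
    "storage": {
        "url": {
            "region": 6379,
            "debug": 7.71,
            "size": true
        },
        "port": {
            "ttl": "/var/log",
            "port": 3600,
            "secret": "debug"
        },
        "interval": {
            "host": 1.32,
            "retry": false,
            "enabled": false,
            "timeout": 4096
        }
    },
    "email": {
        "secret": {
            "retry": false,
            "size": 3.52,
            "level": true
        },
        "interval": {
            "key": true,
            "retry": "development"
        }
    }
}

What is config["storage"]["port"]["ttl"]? "/var/log"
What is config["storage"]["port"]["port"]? 3600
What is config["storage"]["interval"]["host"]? 1.32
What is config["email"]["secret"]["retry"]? False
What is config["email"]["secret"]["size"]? 3.52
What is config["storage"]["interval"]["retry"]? False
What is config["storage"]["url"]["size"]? True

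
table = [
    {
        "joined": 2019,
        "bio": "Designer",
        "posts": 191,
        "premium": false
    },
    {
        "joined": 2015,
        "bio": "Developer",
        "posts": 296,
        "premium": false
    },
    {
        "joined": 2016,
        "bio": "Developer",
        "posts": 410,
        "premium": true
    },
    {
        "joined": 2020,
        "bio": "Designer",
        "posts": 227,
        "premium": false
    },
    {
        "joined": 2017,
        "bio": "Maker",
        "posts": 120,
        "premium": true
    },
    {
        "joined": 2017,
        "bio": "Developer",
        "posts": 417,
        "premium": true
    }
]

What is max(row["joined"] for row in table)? 2020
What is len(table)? 6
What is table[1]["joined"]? 2015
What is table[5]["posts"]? 417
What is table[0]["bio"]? "Designer"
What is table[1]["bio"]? "Developer"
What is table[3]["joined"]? 2020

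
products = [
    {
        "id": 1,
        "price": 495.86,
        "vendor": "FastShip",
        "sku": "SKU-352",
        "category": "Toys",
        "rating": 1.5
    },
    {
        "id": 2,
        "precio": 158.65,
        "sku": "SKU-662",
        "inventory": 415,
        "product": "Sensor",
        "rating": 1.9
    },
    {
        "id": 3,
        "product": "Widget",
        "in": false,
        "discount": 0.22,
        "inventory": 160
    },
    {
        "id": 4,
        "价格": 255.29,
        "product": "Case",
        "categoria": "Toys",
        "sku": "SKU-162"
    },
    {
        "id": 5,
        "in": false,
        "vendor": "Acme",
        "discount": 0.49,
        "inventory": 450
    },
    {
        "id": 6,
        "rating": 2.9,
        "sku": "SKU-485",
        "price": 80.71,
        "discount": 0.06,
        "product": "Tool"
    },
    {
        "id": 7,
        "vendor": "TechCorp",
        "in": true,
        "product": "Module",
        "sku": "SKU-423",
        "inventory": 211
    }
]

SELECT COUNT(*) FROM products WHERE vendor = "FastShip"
1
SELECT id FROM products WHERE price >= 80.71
[1, 6]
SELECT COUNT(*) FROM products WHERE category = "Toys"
1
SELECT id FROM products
[1, 2, 3, 4, 5, 6, 7]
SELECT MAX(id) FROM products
7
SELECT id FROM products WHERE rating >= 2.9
[6]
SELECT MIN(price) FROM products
80.71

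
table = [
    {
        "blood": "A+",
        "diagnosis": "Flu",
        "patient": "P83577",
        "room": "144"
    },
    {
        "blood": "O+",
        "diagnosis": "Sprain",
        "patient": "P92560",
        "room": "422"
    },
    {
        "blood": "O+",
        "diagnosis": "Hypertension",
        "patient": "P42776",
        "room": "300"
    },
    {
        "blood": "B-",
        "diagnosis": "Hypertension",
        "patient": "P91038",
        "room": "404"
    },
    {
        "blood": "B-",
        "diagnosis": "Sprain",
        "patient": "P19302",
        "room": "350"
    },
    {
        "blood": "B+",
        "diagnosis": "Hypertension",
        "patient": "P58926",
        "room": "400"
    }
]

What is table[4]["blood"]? "B-"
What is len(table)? 6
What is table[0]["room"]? "144"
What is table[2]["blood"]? "O+"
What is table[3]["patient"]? "P91038"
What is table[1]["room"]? "422"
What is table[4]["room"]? "350"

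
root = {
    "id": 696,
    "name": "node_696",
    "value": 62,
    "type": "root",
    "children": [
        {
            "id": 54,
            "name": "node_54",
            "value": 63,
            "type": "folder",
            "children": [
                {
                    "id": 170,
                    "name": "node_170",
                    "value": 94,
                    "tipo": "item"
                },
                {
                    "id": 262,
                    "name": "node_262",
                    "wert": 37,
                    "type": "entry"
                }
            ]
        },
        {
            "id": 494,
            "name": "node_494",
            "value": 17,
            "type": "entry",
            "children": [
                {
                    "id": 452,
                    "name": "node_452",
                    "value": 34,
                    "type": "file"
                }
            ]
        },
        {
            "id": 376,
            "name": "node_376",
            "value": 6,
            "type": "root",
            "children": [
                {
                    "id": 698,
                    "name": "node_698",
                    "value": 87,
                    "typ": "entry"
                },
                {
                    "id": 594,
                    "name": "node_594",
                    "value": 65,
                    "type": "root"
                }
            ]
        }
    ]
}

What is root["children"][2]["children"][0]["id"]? 698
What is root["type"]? "root"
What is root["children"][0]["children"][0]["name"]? "node_170"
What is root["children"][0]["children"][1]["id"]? 262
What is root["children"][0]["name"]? "node_54"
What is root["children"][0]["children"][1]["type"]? "entry"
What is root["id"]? 696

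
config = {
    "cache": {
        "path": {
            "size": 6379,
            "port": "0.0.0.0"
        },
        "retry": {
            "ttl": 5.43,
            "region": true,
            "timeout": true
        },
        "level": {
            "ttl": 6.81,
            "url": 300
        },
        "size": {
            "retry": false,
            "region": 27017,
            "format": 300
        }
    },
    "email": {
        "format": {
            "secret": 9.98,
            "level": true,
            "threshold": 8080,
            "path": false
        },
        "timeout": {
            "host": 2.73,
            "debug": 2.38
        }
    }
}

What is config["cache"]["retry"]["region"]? True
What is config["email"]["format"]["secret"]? 9.98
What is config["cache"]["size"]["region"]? 27017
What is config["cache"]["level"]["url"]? 300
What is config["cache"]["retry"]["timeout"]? True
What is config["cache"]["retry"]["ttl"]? 5.43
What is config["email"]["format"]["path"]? False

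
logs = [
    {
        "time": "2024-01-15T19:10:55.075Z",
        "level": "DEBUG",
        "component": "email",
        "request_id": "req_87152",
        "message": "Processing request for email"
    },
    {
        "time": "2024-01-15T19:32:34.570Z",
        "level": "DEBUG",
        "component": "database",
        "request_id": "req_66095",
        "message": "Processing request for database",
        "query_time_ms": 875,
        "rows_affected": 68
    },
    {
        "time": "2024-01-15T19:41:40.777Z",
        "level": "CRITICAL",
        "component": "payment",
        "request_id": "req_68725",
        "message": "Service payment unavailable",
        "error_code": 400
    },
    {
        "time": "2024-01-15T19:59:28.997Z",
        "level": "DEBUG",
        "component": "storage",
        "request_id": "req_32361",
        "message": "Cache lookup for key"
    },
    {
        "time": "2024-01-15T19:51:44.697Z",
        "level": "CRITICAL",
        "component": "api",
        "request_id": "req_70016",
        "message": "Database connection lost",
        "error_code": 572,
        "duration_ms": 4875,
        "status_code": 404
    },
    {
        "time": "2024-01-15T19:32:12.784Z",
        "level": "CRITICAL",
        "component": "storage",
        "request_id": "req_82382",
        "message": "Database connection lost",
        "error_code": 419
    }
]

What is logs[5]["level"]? "CRITICAL"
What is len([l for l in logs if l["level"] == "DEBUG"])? 3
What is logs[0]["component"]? "email"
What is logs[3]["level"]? "DEBUG"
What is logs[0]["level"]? "DEBUG"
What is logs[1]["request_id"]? "req_66095"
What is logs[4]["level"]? "CRITICAL"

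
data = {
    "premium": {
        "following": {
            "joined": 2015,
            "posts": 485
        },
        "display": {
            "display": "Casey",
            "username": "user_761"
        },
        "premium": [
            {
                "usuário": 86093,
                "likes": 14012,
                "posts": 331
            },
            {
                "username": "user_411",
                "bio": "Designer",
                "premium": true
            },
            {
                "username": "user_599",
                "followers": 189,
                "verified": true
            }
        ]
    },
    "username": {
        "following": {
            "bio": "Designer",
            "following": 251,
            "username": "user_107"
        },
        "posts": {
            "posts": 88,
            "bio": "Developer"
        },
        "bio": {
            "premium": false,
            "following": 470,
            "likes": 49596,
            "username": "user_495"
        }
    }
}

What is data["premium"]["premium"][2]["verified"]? True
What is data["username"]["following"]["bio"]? "Designer"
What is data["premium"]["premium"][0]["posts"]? 331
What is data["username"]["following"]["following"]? 251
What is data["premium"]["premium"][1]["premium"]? True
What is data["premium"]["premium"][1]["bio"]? "Designer"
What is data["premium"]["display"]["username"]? "user_761"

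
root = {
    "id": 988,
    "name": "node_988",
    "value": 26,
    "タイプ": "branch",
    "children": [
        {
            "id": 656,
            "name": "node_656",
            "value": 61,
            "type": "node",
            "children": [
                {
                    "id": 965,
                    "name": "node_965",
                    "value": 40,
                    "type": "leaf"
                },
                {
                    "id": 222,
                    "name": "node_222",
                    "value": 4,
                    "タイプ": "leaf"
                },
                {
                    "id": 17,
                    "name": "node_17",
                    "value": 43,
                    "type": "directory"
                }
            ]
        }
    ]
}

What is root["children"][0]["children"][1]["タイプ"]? "leaf"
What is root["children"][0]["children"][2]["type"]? "directory"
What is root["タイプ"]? "branch"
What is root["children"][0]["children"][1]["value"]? 4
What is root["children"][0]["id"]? 656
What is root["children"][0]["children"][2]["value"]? 43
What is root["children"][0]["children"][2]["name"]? "node_17"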